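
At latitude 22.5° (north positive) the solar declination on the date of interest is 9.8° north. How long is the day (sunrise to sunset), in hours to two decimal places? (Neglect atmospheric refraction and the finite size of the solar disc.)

The sunset hour angle satisfies cos H_s = −tan φ tan δ = -0.0715, giving H_s = 94.10°.
Day length = 2 H_s / 15° h⁻¹ = 188.20° / 15 = 12.547 h.

12.55 hours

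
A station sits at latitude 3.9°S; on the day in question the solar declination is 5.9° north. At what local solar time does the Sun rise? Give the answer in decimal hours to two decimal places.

6.03 h

The sunset hour angle satisfies cos H_s = −tan φ tan δ = 0.0070, giving H_s = 89.60°.
Sunrise is at 12 − H_s/15 = 12 − 5.973 = 6.027 h local solar time.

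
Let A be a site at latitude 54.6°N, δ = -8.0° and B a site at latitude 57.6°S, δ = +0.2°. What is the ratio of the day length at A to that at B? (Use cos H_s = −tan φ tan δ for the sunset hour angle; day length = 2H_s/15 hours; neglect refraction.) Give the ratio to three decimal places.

0.876

A: H_s = arccos(−tan 54.6° · tan -8.0°) = 78.59°, so 2H_s/15 = 10.4787 h.
B: H_s = arccos(−tan -57.6° · tan 0.2°) = 89.68°, so 2H_s/15 = 11.9573 h.
Ratio A/B = 10.4787 / 11.9573 = 0.8763.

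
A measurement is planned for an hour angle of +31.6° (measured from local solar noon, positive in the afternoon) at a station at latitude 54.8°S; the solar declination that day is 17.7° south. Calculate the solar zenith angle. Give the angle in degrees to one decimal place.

44.3°

cos θ_z = sin φ sin δ + cos φ cos δ cos H = (-0.8171)(-0.3040) + (0.5764)(0.9527)(0.8517) = 0.7161.
θ_z = arccos(0.7161) = 44.27°.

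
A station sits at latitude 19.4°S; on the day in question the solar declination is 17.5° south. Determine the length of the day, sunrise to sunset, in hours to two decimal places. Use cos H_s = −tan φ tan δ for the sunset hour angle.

The sunset hour angle satisfies cos H_s = −tan φ tan δ = -0.1110, giving H_s = 96.37°.
Day length = 2 H_s / 15° h⁻¹ = 192.74° / 15 = 12.849 h.

12.85 hours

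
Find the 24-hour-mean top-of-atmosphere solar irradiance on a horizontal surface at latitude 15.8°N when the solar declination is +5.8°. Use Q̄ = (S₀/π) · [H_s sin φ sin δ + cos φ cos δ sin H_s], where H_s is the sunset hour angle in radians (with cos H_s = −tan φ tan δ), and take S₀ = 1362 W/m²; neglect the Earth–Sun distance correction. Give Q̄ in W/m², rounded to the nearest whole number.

434 W/m²

The sunset hour angle satisfies cos H_s = −tan φ tan δ = -0.0287, giving H_s = 91.64°. In radians, H_s = 1.5994.
H_s sin φ sin δ = 1.5994 × 0.2723 × 0.1011 = 0.0440.
cos φ cos δ sin H_s = 0.9622 × 0.9949 × 0.9996 = 0.9569.
Q̄ = (1362/π) × (0.0440 + 0.9569) = 433.54 × 1.0009 = 433.93 W/m².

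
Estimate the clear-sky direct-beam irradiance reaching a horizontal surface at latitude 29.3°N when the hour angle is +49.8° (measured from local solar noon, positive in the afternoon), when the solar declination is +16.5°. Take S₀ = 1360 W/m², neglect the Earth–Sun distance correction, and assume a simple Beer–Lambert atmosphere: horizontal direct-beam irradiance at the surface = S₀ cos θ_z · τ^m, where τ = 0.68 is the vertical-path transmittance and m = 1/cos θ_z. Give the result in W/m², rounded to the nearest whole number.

With φ = 29.3°, δ = 16.5°, H = 49.80°: sin φ sin δ = 0.1390, cos φ cos δ cos H = 0.5397, so cos θ_z = 0.6787.
Air mass m = 1/cos θ_z = 1/0.6787 = 1.473; τ^m = 0.68^1.473 = 0.5666.
Surface direct beam = 1360 × 0.6787 × 0.5666 = 522.99 W/m².

523 W/m²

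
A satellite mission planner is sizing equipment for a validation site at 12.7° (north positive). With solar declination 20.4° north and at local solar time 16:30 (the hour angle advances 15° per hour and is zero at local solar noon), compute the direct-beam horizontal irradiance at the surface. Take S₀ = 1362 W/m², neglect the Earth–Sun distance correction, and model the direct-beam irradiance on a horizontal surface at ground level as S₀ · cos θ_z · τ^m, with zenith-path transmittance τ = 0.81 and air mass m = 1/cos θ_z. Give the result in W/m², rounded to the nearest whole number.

354 W/m²

Hour angle H = 15° × (16.5 − 12) = 67.50°.
cos θ_z = sin φ sin δ + cos φ cos δ cos H = (0.2198)(0.3486) + (0.9755)(0.9373)(0.3827) = 0.4265.
Air mass m = 1/cos θ_z = 1/0.4265 = 2.345; τ^m = 0.81^2.345 = 0.6101.
Surface direct beam = 1362 × 0.4265 × 0.6101 = 354.40 W/m².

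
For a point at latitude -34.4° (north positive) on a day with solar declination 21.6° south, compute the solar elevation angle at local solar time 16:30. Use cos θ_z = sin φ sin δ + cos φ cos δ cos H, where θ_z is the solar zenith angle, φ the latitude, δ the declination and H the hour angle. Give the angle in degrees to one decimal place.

30.1°

Hour angle H = 15° × (16.5 − 12) = 67.50°.
With φ = -34.4°, δ = -21.6°, H = 67.50°: sin φ sin δ = 0.2080, cos φ cos δ cos H = 0.2936, so cos θ_z = 0.5016.
θ_z = arccos(0.5016) = 59.89°, so the elevation is 90° − 59.89° = 30.11°.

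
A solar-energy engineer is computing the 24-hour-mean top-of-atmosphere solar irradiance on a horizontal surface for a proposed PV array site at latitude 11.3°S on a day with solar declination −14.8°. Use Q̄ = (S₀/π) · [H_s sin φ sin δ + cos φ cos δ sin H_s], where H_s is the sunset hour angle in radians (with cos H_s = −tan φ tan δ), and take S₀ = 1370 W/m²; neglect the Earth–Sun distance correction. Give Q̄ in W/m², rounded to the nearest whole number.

448 W/m²

cos H_s = −tan(-11.3°) · tan(-14.8°) = -0.0528, so H_s = arccos(-0.0528) = 93.03°. In radians, H_s = 1.6237.
H_s sin φ sin δ = 1.6237 × -0.1959 × -0.2554 = 0.0812.
cos φ cos δ sin H_s = 0.9806 × 0.9668 × 0.9986 = 0.9467.
Q̄ = (1370/π) × (0.0812 + 0.9467) = 436.08 × 1.0279 = 448.25 W/m².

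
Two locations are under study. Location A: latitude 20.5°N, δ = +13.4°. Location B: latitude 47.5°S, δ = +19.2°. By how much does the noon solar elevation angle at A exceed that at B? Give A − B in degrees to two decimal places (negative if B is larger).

A: 90° − |20.5 − (13.4)| = 82.90°.
B: 90° − |-47.5 − (19.2)| = 23.30°.
A − B = 82.90 − 23.30 = 59.60°.

+59.60°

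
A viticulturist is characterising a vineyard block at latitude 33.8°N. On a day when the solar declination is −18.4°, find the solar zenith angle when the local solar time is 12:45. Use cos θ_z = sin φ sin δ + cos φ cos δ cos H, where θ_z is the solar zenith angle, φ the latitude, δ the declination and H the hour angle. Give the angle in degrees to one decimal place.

53.3°

Hour angle H = 15° × (12.75 − 12) = 11.25°.
With φ = 33.8°, δ = -18.4°, H = 11.25°: sin φ sin δ = -0.1756, cos φ cos δ cos H = 0.7734, so cos θ_z = 0.5978.
θ_z = arccos(0.5978) = 53.29°.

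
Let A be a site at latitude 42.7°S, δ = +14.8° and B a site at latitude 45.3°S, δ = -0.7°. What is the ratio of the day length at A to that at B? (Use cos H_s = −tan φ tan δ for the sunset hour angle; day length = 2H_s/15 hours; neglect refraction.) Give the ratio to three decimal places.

A: H_s = arccos(−tan -42.7° · tan 14.8°) = 75.89°, so 2H_s/15 = 10.1187 h.
B: H_s = arccos(−tan -45.3° · tan -0.7°) = 90.71°, so 2H_s/15 = 12.0947 h.
Ratio A/B = 10.1187 / 12.0947 = 0.8366.

0.837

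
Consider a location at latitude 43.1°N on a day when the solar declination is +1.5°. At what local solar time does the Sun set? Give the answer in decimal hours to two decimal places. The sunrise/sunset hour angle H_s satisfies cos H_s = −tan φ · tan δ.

18.09 h

cos H_s = −tan(43.1°) · tan(1.5°) = -0.0245, so H_s = arccos(-0.0245) = 91.40°.
Sunset is at 12 + H_s/15 = 12 + 6.093 = 18.093 h local solar time.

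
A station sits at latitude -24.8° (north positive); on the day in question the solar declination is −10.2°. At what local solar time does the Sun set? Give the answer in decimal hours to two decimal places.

18.32 h

cos H_s = −tan(-24.8°) · tan(-10.2°) = -0.0831, so H_s = arccos(-0.0831) = 94.77°.
Sunset is at 12 + H_s/15 = 12 + 6.318 = 18.318 h local solar time.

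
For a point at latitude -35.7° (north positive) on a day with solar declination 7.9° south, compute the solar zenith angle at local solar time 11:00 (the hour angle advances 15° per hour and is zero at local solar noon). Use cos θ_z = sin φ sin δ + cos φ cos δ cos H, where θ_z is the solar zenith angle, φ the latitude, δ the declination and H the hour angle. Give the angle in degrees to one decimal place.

31.0°

Hour angle H = 15° × (11 − 12) = -15.00°.
cos θ_z = sin φ sin δ + cos φ cos δ cos H = (-0.5835)(-0.1374) + (0.8121)(0.9905)(0.9659) = 0.8571.
θ_z = arccos(0.8571) = 31.01°.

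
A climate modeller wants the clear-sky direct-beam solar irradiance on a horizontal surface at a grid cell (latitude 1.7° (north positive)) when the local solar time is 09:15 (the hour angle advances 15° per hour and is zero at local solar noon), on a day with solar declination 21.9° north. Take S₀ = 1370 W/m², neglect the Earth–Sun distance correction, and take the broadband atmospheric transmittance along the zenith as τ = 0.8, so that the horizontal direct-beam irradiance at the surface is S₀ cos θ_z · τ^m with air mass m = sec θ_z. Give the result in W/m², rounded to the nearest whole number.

Hour angle H = 15° × (9.25 − 12) = -41.25°.
cos θ_z = sin φ sin δ + cos φ cos δ cos H = (0.0297)(0.3730) + (0.9996)(0.9278)(0.7518) = 0.7083.
Air mass m = 1/cos θ_z = 1/0.7083 = 1.412; τ^m = 0.8^1.412 = 0.7297.
Surface direct beam = 1370 × 0.7083 × 0.7297 = 708.08 W/m².

708 W/m²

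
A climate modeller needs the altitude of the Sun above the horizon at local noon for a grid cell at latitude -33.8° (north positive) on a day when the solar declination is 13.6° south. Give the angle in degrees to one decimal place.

69.8°

At local solar noon the hour angle is zero, so the elevation is 90° − |φ − δ| = 90° − |-33.8° − (-13.6°)| = 90° − 20.2° = 69.8°.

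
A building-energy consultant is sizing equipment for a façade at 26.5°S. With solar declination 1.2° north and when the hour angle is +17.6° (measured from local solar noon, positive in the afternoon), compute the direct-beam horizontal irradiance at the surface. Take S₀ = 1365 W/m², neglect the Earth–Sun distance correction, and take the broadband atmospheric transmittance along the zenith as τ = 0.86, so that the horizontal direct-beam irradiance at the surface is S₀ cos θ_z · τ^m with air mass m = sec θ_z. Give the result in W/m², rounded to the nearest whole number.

963 W/m²

cos θ_z = sin(-26.5°) sin(1.2°) + cos(-26.5°) cos(1.2°) cos(17.60°) = -0.0093 + 0.8529 = 0.8436.
Air mass m = 1/cos θ_z = 1/0.8436 = 1.185; τ^m = 0.86^1.185 = 0.8363.
Surface direct beam = 1365 × 0.8436 × 0.8363 = 963.01 W/m².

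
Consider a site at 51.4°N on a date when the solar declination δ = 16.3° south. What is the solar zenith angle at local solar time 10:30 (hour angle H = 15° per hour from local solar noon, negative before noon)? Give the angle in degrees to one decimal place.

70.5°

Hour angle H = 15° × (10.5 − 12) = -22.50°.
With φ = 51.4°, δ = -16.3°, H = -22.50°: sin φ sin δ = -0.2193, cos φ cos δ cos H = 0.5532, so cos θ_z = 0.3339.
θ_z = arccos(0.3339) = 70.49°.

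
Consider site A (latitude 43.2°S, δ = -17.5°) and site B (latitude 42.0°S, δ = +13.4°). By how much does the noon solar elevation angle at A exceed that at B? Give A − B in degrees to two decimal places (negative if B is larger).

A: 90° − |-43.2 − (-17.5)| = 64.30°.
B: 90° − |-42.0 − (13.4)| = 34.60°.
A − B = 64.30 − 34.60 = 29.70°.

+29.70°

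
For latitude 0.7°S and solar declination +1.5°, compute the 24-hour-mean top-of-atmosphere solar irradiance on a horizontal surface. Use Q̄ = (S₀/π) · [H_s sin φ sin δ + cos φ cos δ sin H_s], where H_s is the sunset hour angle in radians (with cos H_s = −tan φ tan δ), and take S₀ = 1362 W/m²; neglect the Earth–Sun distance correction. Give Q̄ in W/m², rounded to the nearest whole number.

−tan φ tan δ = −(-0.0122)(0.0262) = 0.0003; H_s = arccos(0.0003) = 89.98°. In radians, H_s = 1.5704.
H_s sin φ sin δ = 1.5704 × -0.0122 × 0.0262 = -0.0005.
cos φ cos δ sin H_s = 0.9999 × 0.9997 × 1.0000 = 0.9996.
Q̄ = (1362/π) × (-0.0005 + 0.9996) = 433.54 × 0.9991 = 433.15 W/m².

433 W/m²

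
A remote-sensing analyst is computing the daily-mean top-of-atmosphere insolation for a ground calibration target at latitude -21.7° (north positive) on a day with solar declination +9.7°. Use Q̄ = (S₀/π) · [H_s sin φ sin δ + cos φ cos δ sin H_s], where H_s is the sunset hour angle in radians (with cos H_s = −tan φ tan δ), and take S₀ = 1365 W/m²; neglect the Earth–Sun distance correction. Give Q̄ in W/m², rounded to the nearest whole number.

The sunset hour angle satisfies cos H_s = −tan φ tan δ = 0.0680, giving H_s = 86.10°. In radians, H_s = 1.5027.
H_s sin φ sin δ = 1.5027 × -0.3697 × 0.1685 = -0.0936.
cos φ cos δ sin H_s = 0.9291 × 0.9857 × 0.9977 = 0.9137.
Q̄ = (1365/π) × (-0.0936 + 0.9137) = 434.49 × 0.8201 = 356.33 W/m².

356 W/m²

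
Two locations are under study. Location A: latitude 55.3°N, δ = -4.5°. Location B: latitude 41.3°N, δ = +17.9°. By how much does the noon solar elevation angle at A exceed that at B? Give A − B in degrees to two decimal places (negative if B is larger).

A: 90° − |55.3 − (-4.5)| = 30.20°.
B: 90° − |41.3 − (17.9)| = 66.60°.
A − B = 30.20 − 66.60 = -36.40°.

-36.40°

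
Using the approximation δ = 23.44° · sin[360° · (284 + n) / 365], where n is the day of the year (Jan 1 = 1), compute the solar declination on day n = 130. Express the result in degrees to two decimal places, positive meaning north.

+17.51°

360 × (284 + 130) / 365 = 408.329°; sin(408.329°) = 0.7470.
δ = 23.44 × 0.7470 = 17.510° ≈ +17.51°.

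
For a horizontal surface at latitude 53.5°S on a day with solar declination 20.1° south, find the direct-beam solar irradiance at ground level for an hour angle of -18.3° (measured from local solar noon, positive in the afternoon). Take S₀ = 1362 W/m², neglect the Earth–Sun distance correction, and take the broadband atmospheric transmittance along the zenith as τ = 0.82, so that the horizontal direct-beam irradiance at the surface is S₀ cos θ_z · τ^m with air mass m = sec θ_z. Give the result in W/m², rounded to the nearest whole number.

859 W/m²

With φ = -53.5°, δ = -20.1°, H = -18.30°: sin φ sin δ = 0.2763, cos φ cos δ cos H = 0.5303, so cos θ_z = 0.8066.
Air mass m = 1/cos θ_z = 1/0.8066 = 1.240; τ^m = 0.82^1.240 = 0.7819.
Surface direct beam = 1362 × 0.8066 × 0.7819 = 858.99 W/m².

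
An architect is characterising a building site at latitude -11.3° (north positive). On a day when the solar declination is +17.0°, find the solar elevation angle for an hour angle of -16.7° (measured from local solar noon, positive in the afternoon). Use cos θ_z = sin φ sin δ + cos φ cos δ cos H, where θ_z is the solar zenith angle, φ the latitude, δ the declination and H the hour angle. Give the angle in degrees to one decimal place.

57.2°

cos θ_z = sin(-11.3°) sin(17.0°) + cos(-11.3°) cos(17.0°) cos(-16.70°) = -0.0573 + 0.8982 = 0.8409.
θ_z = arccos(0.8409) = 32.76°, so the elevation is 90° − 32.76° = 57.24°.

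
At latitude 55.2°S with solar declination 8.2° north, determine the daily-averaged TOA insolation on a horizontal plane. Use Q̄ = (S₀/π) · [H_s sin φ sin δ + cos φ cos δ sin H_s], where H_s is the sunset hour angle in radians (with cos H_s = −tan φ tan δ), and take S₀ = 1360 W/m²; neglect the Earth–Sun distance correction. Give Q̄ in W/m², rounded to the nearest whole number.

170 W/m²

The sunset hour angle satisfies cos H_s = −tan φ tan δ = 0.2073, giving H_s = 78.04°. In radians, H_s = 1.3621.
H_s sin φ sin δ = 1.3621 × -0.8211 × 0.1426 = -0.1595.
cos φ cos δ sin H_s = 0.5707 × 0.9898 × 0.9783 = 0.5526.
Q̄ = (1360/π) × (-0.1595 + 0.5526) = 432.90 × 0.3931 = 170.17 W/m².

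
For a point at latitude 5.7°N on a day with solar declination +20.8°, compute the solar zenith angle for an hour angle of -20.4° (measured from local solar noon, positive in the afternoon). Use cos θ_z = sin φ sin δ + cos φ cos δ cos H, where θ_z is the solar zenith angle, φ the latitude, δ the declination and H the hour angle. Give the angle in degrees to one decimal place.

24.9°

cos θ_z = sin φ sin δ + cos φ cos δ cos H = (0.0993)(0.3551) + (0.9951)(0.9348)(0.9373) = 0.9072.
θ_z = arccos(0.9072) = 24.88°.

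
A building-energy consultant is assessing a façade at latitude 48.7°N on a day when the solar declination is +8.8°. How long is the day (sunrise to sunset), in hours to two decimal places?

−tan φ tan δ = −(1.1383)(0.1548) = -0.1762; H_s = arccos(-0.1762) = 100.15°.
Day length = 2 H_s / 15° h⁻¹ = 200.30° / 15 = 13.353 h.

13.35 hours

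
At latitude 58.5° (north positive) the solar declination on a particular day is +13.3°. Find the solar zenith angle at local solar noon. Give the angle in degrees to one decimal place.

At local solar noon the hour angle is zero, so the zenith angle is |φ − δ| = |58.5° − (13.3°)| = 45.2°.

45.2°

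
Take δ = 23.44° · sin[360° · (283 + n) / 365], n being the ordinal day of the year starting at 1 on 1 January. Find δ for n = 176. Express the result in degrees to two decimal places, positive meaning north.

+23.41°

360 × (283 + 176) / 365 = 452.712°; sin(452.712°) = 0.9989.
δ = 23.44 × 0.9989 = 23.414° ≈ +23.41°.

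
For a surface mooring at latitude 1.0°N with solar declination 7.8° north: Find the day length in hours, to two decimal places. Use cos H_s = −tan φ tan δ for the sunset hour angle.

12.02 hours

cos H_s = −tan(1.0°) · tan(7.8°) = -0.0024, so H_s = arccos(-0.0024) = 90.14°.
Day length = 2 H_s / 15° h⁻¹ = 180.28° / 15 = 12.019 h.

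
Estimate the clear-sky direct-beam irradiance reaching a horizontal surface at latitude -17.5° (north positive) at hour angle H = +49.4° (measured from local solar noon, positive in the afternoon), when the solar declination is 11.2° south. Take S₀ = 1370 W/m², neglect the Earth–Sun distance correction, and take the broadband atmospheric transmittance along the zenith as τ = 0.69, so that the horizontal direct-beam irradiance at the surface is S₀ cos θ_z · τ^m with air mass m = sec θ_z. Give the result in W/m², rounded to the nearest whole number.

cos θ_z = sin φ sin δ + cos φ cos δ cos H = (-0.3007)(-0.1942) + (0.9537)(0.9810)(0.6508) = 0.6673.
Air mass m = 1/cos θ_z = 1/0.6673 = 1.499; τ^m = 0.69^1.499 = 0.5734.
Surface direct beam = 1370 × 0.6673 × 0.5734 = 524.20 W/m².

524 W/m²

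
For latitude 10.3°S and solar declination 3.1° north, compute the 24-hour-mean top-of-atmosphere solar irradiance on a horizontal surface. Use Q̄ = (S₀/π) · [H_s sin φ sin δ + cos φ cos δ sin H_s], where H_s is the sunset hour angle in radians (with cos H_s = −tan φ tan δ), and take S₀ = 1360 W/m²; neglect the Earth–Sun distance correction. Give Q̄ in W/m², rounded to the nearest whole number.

cos H_s = −tan(-10.3°) · tan(3.1°) = 0.0098, so H_s = arccos(0.0098) = 89.44°. In radians, H_s = 1.5610.
H_s sin φ sin δ = 1.5610 × -0.1788 × 0.0541 = -0.0151.
cos φ cos δ sin H_s = 0.9839 × 0.9985 × 1.0000 = 0.9824.
Q̄ = (1360/π) × (-0.0151 + 0.9824) = 432.90 × 0.9673 = 418.74 W/m².

419 W/m²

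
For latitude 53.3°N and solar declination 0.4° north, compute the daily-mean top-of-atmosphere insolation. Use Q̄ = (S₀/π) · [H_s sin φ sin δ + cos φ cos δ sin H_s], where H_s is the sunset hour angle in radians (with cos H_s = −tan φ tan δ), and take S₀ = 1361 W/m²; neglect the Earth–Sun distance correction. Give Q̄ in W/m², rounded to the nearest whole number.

The sunset hour angle satisfies cos H_s = −tan φ tan δ = -0.0094, giving H_s = 90.54°. In radians, H_s = 1.5802.
H_s sin φ sin δ = 1.5802 × 0.8018 × 0.0070 = 0.0089.
cos φ cos δ sin H_s = 0.5976 × 1.0000 × 1.0000 = 0.5976.
Q̄ = (1361/π) × (0.0089 + 0.5976) = 433.22 × 0.6065 = 262.75 W/m².

263 W/m²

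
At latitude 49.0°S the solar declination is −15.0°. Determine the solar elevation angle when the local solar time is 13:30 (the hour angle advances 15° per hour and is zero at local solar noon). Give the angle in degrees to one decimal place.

51.3°

Hour angle H = 15° × (13.5 − 12) = 22.50°.
With φ = -49.0°, δ = -15.0°, H = 22.50°: sin φ sin δ = 0.1953, cos φ cos δ cos H = 0.5855, so cos θ_z = 0.7808.
θ_z = arccos(0.7808) = 38.67°, so the elevation is 90° − 38.67° = 51.33°.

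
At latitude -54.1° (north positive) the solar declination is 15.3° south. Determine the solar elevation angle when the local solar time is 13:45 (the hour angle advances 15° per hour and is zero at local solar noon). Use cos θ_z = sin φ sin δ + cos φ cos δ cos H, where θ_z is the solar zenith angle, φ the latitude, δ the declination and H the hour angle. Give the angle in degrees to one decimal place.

Hour angle H = 15° × (13.75 − 12) = 26.25°.
With φ = -54.1°, δ = -15.3°, H = 26.25°: sin φ sin δ = 0.2137, cos φ cos δ cos H = 0.5073, so cos θ_z = 0.7210.
θ_z = arccos(0.7210) = 43.86°, so the elevation is 90° − 43.86° = 46.14°.

46.1°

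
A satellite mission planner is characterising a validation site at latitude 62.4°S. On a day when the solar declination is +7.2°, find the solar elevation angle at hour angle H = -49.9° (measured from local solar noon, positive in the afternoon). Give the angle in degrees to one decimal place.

cos θ_z = sin φ sin δ + cos φ cos δ cos H = (-0.8862)(0.1253) + (0.4633)(0.9921)(0.6441) = 0.1850.
θ_z = arccos(0.1850) = 79.34°, so the elevation is 90° − 79.34° = 10.66°.

10.7°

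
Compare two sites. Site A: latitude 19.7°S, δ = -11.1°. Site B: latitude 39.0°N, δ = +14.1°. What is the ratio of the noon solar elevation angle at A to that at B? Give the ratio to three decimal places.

1.250

A: 90° − |-19.7 − (-11.1)| = 81.40°.
B: 90° − |39.0 − (14.1)| = 65.10°.
Ratio A/B = 81.4000 / 65.1000 = 1.2504.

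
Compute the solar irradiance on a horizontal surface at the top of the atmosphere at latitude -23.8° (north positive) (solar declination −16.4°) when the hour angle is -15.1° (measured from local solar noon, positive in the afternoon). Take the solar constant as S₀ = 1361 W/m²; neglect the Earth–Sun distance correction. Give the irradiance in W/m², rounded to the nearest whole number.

With φ = -23.8°, δ = -16.4°, H = -15.10°: sin φ sin δ = 0.1139, cos φ cos δ cos H = 0.8474, so cos θ_z = 0.9613.
Top-of-atmosphere irradiance = S₀ cos θ_z = 1361 × 0.9613 = 1308.33 W/m².

1308 W/m²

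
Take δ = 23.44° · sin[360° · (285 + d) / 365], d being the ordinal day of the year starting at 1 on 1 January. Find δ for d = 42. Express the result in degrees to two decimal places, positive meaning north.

360 × (285 + 42) / 365 = 322.521°; sin(322.521°) = -0.6085.
δ = 23.44 × -0.6085 = -14.263° ≈ -14.26°.

-14.26°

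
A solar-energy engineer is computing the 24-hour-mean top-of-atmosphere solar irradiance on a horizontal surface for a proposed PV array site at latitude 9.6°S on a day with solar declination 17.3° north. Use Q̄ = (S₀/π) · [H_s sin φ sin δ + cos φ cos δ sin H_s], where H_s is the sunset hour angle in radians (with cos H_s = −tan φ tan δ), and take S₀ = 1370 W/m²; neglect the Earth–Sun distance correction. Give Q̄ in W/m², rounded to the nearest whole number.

377 W/m²

−tan φ tan δ = −(-0.1691)(0.3115) = 0.0527; H_s = arccos(0.0527) = 86.98°. In radians, H_s = 1.5181.
H_s sin φ sin δ = 1.5181 × -0.1668 × 0.2974 = -0.0753.
cos φ cos δ sin H_s = 0.9860 × 0.9548 × 0.9986 = 0.9401.
Q̄ = (1370/π) × (-0.0753 + 0.9401) = 436.08 × 0.8648 = 377.12 W/m².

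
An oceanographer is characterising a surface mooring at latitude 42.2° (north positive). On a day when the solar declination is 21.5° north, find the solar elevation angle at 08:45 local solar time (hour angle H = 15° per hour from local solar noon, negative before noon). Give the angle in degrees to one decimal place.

Hour angle H = 15° × (8.75 − 12) = -48.75°.
cos θ_z = sin φ sin δ + cos φ cos δ cos H = (0.6717)(0.3665) + (0.7408)(0.9304)(0.6593) = 0.7006.
θ_z = arccos(0.7006) = 45.52°, so the elevation is 90° − 45.52° = 44.48°.

44.5°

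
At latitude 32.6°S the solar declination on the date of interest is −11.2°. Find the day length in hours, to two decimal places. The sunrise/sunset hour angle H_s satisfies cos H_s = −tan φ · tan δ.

12.97 hours

−tan φ tan δ = −(-0.6395)(-0.1980) = -0.1266; H_s = arccos(-0.1266) = 97.27°.
Day length = 2 H_s / 15° h⁻¹ = 194.54° / 15 = 12.969 h.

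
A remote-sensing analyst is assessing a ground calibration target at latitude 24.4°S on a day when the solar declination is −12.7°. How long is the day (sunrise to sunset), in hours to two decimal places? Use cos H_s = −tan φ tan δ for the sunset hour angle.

The sunset hour angle satisfies cos H_s = −tan φ tan δ = -0.1022, giving H_s = 95.87°.
Day length = 2 H_s / 15° h⁻¹ = 191.74° / 15 = 12.783 h.

12.78 hours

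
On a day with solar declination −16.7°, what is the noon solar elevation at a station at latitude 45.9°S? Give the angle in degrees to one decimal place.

At local solar noon the hour angle is zero, so the elevation is 90° − |φ − δ| = 90° − |-45.9° − (-16.7°)| = 90° − 29.2° = 60.8°.

60.8°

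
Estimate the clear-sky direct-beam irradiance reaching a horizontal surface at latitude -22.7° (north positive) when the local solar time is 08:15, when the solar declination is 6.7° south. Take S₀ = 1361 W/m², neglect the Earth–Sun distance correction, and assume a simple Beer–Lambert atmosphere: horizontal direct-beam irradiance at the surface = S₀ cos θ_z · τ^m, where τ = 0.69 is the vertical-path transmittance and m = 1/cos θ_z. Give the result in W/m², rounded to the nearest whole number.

Hour angle H = 15° × (8.25 − 12) = -56.25°.
cos θ_z = sin(-22.7°) sin(-6.7°) + cos(-22.7°) cos(-6.7°) cos(-56.25°) = 0.0450 + 0.5090 = 0.5540.
Air mass m = 1/cos θ_z = 1/0.5540 = 1.805; τ^m = 0.69^1.805 = 0.5118.
Surface direct beam = 1361 × 0.5540 × 0.5118 = 385.89 W/m².

386 W/m²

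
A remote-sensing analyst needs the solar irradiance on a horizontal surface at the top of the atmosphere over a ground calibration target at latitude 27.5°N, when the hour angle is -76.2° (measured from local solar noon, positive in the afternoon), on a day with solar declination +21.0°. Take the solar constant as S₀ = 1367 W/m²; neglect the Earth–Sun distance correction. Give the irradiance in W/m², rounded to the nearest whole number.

496 W/m²

cos θ_z = sin φ sin δ + cos φ cos δ cos H = (0.4617)(0.3584) + (0.8870)(0.9336)(0.2385) = 0.3630.
Top-of-atmosphere irradiance = S₀ cos θ_z = 1367 × 0.3630 = 496.22 W/m².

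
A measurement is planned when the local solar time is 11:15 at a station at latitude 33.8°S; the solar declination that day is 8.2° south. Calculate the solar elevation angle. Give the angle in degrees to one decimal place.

62.4°

Hour angle H = 15° × (11.25 − 12) = -11.25°.
With φ = -33.8°, δ = -8.2°, H = -11.25°: sin φ sin δ = 0.0793, cos φ cos δ cos H = 0.8067, so cos θ_z = 0.8860.
θ_z = arccos(0.8860) = 27.63°, so the elevation is 90° − 27.63° = 62.37°.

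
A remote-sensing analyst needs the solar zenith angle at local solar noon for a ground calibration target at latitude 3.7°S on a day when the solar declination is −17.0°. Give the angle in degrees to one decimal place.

At local solar noon the hour angle is zero, so the zenith angle is |φ − δ| = |-3.7° − (-17.0°)| = 13.3°.

13.3°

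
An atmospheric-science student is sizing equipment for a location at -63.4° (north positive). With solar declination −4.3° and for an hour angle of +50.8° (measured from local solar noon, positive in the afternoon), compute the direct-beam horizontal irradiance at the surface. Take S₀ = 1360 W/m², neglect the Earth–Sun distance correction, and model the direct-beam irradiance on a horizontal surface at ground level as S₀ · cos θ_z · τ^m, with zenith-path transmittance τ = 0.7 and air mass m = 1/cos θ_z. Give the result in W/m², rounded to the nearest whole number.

cos θ_z = sin(-63.4°) sin(-4.3°) + cos(-63.4°) cos(-4.3°) cos(50.80°) = 0.0670 + 0.2822 = 0.3492.
Air mass m = 1/cos θ_z = 1/0.3492 = 2.864; τ^m = 0.7^2.864 = 0.3600.
Surface direct beam = 1360 × 0.3492 × 0.3600 = 170.97 W/m².

171 W/m²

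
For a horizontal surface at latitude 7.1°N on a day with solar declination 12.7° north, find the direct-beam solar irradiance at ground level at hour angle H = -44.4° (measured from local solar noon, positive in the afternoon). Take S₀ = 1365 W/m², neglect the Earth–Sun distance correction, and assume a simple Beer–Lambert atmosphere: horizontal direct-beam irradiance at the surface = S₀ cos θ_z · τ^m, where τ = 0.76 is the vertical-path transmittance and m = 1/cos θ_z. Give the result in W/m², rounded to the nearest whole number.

670 W/m²

cos θ_z = sin φ sin δ + cos φ cos δ cos H = (0.1236)(0.2198) + (0.9923)(0.9755)(0.7145) = 0.7188.
Air mass m = 1/cos θ_z = 1/0.7188 = 1.391; τ^m = 0.76^1.391 = 0.6827.
Surface direct beam = 1365 × 0.7188 × 0.6827 = 669.84 W/m².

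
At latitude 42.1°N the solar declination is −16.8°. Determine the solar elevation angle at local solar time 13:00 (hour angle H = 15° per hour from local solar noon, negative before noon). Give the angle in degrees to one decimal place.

Hour angle H = 15° × (13 − 12) = 15.00°.
cos θ_z = sin φ sin δ + cos φ cos δ cos H = (0.6704)(-0.2890) + (0.7420)(0.9573)(0.9659) = 0.4923.
θ_z = arccos(0.4923) = 60.51°, so the elevation is 90° − 60.51° = 29.49°.

29.5°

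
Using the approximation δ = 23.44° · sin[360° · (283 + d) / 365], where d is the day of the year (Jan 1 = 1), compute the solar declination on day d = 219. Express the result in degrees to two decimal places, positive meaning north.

+16.54°

360 × (283 + 219) / 365 = 495.123°; sin(495.123°) = 0.7056.
δ = 23.44 × 0.7056 = 16.539° ≈ +16.54°.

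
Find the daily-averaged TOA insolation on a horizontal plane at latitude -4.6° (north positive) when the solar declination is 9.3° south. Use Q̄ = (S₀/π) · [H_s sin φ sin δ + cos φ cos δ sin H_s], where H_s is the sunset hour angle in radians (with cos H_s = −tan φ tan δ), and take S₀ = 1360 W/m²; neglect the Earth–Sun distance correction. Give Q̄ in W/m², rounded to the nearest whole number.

−tan φ tan δ = −(-0.0805)(-0.1638) = -0.0132; H_s = arccos(-0.0132) = 90.76°. In radians, H_s = 1.5841.
H_s sin φ sin δ = 1.5841 × -0.0802 × -0.1616 = 0.0205.
cos φ cos δ sin H_s = 0.9968 × 0.9869 × 0.9999 = 0.9836.
Q̄ = (1360/π) × (0.0205 + 0.9836) = 432.90 × 1.0041 = 434.67 W/m².

435 W/m²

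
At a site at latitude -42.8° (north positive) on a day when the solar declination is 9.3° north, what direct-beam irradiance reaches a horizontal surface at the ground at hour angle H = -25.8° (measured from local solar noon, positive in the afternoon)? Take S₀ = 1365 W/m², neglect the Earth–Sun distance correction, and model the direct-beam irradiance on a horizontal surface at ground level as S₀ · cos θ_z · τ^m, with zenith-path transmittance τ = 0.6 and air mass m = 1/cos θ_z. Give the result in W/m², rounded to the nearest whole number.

288 W/m²

cos θ_z = sin(-42.8°) sin(9.3°) + cos(-42.8°) cos(9.3°) cos(-25.80°) = -0.1098 + 0.6519 = 0.5421.
Air mass m = 1/cos θ_z = 1/0.5421 = 1.845; τ^m = 0.6^1.845 = 0.3897.
Surface direct beam = 1365 × 0.5421 × 0.3897 = 288.36 W/m².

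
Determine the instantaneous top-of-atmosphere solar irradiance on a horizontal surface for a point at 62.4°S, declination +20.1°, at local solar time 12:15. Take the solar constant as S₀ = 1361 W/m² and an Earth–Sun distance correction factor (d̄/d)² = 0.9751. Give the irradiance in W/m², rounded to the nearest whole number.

172 W/m²

Hour angle H = 15° × (12.25 − 12) = 3.75°.
With φ = -62.4°, δ = 20.1°, H = 3.75°: sin φ sin δ = -0.3046, cos φ cos δ cos H = 0.4341, so cos θ_z = 0.1295.
Top-of-atmosphere irradiance = S₀ (d̄/d)² cos θ_z = 1361 × 0.9751 × 0.1295 = 171.86 W/m².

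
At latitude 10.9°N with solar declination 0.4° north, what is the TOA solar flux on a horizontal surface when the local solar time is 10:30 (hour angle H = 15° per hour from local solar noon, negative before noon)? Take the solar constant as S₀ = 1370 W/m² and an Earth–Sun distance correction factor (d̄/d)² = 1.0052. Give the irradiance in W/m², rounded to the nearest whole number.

Hour angle H = 15° × (10.5 − 12) = -22.50°.
With φ = 10.9°, δ = 0.4°, H = -22.50°: sin φ sin δ = 0.0013, cos φ cos δ cos H = 0.9072, so cos θ_z = 0.9085.
Top-of-atmosphere irradiance = S₀ (d̄/d)² cos θ_z = 1370 × 1.0052 × 0.9085 = 1251.12 W/m².

1251 W/m²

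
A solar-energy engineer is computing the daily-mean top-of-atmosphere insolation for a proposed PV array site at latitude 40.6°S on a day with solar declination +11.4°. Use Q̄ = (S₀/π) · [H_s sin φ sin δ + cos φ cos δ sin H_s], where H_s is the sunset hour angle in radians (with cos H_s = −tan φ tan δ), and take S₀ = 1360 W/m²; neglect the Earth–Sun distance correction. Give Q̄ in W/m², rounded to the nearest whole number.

240 W/m²

cos H_s = −tan(-40.6°) · tan(11.4°) = 0.1728, so H_s = arccos(0.1728) = 80.05°. In radians, H_s = 1.3971.
H_s sin φ sin δ = 1.3971 × -0.6508 × 0.1977 = -0.1798.
cos φ cos δ sin H_s = 0.7593 × 0.9803 × 0.9850 = 0.7332.
Q̄ = (1360/π) × (-0.1798 + 0.7332) = 432.90 × 0.5534 = 239.57 W/m².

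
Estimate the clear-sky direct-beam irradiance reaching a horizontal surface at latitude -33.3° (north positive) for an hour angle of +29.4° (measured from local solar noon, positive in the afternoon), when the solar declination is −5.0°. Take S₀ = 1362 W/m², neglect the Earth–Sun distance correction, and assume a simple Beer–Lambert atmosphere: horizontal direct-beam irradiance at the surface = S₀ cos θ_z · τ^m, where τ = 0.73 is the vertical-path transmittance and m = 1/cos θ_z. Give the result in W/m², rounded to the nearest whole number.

cos θ_z = sin φ sin δ + cos φ cos δ cos H = (-0.5490)(-0.0872) + (0.8358)(0.9962)(0.8712) = 0.7733.
Air mass m = 1/cos θ_z = 1/0.7733 = 1.293; τ^m = 0.73^1.293 = 0.6657.
Surface direct beam = 1362 × 0.7733 × 0.6657 = 701.14 W/m².

701 W/m²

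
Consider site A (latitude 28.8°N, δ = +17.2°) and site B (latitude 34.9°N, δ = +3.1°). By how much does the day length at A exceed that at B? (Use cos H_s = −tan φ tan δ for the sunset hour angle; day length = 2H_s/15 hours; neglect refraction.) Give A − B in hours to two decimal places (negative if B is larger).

A: H_s = arccos(−tan 28.8° · tan 17.2°) = 99.80°, so 2H_s/15 = 13.3067 h.
B: H_s = arccos(−tan 34.9° · tan 3.1°) = 92.17°, so 2H_s/15 = 12.2893 h.
A − B = 13.3067 − 12.2893 = 1.0174 h.

+1.02 h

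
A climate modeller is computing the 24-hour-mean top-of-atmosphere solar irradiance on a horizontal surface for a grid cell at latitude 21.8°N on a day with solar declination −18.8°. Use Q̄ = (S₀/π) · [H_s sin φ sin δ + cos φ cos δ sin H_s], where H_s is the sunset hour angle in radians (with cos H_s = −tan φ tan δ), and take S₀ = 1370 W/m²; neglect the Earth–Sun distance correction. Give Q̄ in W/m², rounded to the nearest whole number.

cos H_s = −tan(21.8°) · tan(-18.8°) = 0.1362, so H_s = arccos(0.1362) = 82.17°. In radians, H_s = 1.4341.
H_s sin φ sin δ = 1.4341 × 0.3714 × -0.3223 = -0.1717.
cos φ cos δ sin H_s = 0.9285 × 0.9466 × 0.9907 = 0.8707.
Q̄ = (1370/π) × (-0.1717 + 0.8707) = 436.08 × 0.6990 = 304.82 W/m².

305 W/m²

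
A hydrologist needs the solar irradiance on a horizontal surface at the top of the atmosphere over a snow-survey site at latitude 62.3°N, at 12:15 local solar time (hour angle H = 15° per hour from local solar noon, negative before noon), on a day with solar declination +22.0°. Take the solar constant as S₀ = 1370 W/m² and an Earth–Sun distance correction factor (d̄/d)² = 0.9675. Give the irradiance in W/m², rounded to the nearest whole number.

1010 W/m²

Hour angle H = 15° × (12.25 − 12) = 3.75°.
cos θ_z = sin(62.3°) sin(22.0°) + cos(62.3°) cos(22.0°) cos(3.75°) = 0.3317 + 0.4301 = 0.7618.
Top-of-atmosphere irradiance = S₀ (d̄/d)² cos θ_z = 1370 × 0.9675 × 0.7618 = 1009.75 W/m².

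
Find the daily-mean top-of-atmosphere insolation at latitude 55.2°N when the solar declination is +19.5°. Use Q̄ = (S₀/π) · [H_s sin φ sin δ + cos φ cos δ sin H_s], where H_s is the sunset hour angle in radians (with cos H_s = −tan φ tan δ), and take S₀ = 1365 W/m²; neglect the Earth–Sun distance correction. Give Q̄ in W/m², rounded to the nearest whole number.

452 W/m²

−tan φ tan δ = −(1.4388)(0.3541) = -0.5095; H_s = arccos(-0.5095) = 120.63°. In radians, H_s = 2.1054.
H_s sin φ sin δ = 2.1054 × 0.8211 × 0.3338 = 0.5771.
cos φ cos δ sin H_s = 0.5707 × 0.9426 × 0.8605 = 0.4629.
Q̄ = (1365/π) × (0.5771 + 0.4629) = 434.49 × 1.0400 = 451.87 W/m².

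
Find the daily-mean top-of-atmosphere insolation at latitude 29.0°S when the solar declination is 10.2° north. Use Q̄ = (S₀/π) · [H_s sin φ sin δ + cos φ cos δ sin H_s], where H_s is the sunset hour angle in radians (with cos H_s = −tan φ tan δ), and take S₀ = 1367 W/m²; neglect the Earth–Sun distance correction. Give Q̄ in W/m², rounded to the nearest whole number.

−tan φ tan δ = −(-0.5543)(0.1799) = 0.0997; H_s = arccos(0.0997) = 84.28°. In radians, H_s = 1.4710.
H_s sin φ sin δ = 1.4710 × -0.4848 × 0.1771 = -0.1263.
cos φ cos δ sin H_s = 0.8746 × 0.9842 × 0.9950 = 0.8565.
Q̄ = (1367/π) × (-0.1263 + 0.8565) = 435.13 × 0.7302 = 317.73 W/m².

318 W/m²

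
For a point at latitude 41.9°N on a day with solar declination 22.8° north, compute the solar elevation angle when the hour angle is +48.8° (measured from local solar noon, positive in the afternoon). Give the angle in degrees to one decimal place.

cos θ_z = sin φ sin δ + cos φ cos δ cos H = (0.6678)(0.3875) + (0.7443)(0.9219)(0.6587) = 0.7108.
θ_z = arccos(0.7108) = 44.70°, so the elevation is 90° − 44.70° = 45.30°.

45.3°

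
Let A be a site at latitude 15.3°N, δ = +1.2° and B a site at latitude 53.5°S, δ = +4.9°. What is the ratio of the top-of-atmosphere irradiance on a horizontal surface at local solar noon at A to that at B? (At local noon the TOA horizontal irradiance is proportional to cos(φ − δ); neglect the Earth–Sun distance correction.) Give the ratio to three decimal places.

A: cos θ_z = cos(15.3° − (1.2°)) = 0.9699.
B: cos θ_z = cos(-53.5° − (4.9°)) = 0.5240.
Ratio A/B = 0.9699 / 0.5240 = 1.8510.

1.851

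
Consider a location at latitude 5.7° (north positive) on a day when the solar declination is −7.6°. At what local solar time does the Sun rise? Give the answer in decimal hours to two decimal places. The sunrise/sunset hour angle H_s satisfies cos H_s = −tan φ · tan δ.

The sunset hour angle satisfies cos H_s = −tan φ tan δ = 0.0133, giving H_s = 89.24°.
Sunrise is at 12 − H_s/15 = 12 − 5.949 = 6.051 h local solar time.

6.05 h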